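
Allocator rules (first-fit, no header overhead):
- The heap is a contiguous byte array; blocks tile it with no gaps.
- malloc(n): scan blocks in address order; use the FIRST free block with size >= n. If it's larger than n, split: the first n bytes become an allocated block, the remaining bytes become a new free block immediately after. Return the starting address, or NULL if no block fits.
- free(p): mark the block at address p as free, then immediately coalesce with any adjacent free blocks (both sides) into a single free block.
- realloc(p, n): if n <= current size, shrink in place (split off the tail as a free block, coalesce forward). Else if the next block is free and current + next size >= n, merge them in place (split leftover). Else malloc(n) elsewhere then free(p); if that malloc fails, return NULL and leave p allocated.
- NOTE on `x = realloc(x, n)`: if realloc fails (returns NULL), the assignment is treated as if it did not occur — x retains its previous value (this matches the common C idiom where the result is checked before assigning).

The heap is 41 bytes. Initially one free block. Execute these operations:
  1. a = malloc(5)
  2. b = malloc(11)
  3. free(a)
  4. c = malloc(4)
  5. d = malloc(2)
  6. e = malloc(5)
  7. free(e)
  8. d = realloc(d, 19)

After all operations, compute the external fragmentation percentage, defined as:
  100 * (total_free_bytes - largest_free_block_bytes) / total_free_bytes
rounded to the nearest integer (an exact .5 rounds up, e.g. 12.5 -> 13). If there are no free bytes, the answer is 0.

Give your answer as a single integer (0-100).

Answer: 14

Derivation:
Op 1: a = malloc(5) -> a = 0; heap: [0-4 ALLOC][5-40 FREE]
Op 2: b = malloc(11) -> b = 5; heap: [0-4 ALLOC][5-15 ALLOC][16-40 FREE]
Op 3: free(a) -> (freed a); heap: [0-4 FREE][5-15 ALLOC][16-40 FREE]
Op 4: c = malloc(4) -> c = 0; heap: [0-3 ALLOC][4-4 FREE][5-15 ALLOC][16-40 FREE]
Op 5: d = malloc(2) -> d = 16; heap: [0-3 ALLOC][4-4 FREE][5-15 ALLOC][16-17 ALLOC][18-40 FREE]
Op 6: e = malloc(5) -> e = 18; heap: [0-3 ALLOC][4-4 FREE][5-15 ALLOC][16-17 ALLOC][18-22 ALLOC][23-40 FREE]
Op 7: free(e) -> (freed e); heap: [0-3 ALLOC][4-4 FREE][5-15 ALLOC][16-17 ALLOC][18-40 FREE]
Op 8: d = realloc(d, 19) -> d = 16; heap: [0-3 ALLOC][4-4 FREE][5-15 ALLOC][16-34 ALLOC][35-40 FREE]
Free blocks: [1 6] total_free=7 largest=6 -> 100*(7-6)/7 = 100/7 ≈ 14.286 -> rounds to 14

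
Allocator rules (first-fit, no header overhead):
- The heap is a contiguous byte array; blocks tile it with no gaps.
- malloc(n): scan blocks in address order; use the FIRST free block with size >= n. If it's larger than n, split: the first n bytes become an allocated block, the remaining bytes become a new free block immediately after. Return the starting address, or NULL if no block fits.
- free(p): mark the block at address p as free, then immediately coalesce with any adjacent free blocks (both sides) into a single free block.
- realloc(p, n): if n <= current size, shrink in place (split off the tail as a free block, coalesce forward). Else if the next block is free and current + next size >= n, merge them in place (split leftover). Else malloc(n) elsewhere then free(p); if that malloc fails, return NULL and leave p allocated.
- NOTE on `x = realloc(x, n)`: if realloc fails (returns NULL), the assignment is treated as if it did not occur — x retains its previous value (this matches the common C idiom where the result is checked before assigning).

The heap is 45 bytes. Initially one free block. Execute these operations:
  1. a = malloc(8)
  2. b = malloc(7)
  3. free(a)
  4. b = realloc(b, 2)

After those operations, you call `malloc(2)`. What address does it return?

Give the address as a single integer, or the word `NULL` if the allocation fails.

Answer: 0

Derivation:
Op 1: a = malloc(8) -> a = 0; heap: [0-7 ALLOC][8-44 FREE]
Op 2: b = malloc(7) -> b = 8; heap: [0-7 ALLOC][8-14 ALLOC][15-44 FREE]
Op 3: free(a) -> (freed a); heap: [0-7 FREE][8-14 ALLOC][15-44 FREE]
Op 4: b = realloc(b, 2) -> b = 8; heap: [0-7 FREE][8-9 ALLOC][10-44 FREE]
malloc(2): first-fit scan over [0-7 FREE][8-9 ALLOC][10-44 FREE] -> 0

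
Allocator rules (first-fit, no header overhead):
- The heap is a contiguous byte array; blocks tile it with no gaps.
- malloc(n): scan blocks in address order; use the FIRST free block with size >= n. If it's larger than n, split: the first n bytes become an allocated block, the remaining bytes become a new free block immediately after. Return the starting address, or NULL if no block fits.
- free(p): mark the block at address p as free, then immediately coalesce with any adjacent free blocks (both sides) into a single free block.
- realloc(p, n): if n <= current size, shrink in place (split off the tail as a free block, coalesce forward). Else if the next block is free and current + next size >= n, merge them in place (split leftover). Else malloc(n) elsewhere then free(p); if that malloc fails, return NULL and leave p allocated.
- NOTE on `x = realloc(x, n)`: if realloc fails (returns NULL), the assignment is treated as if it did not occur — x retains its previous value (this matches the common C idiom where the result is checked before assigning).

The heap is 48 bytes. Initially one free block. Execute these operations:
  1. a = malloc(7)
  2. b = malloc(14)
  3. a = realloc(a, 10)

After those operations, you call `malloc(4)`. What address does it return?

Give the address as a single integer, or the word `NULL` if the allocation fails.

Op 1: a = malloc(7) -> a = 0; heap: [0-6 ALLOC][7-47 FREE]
Op 2: b = malloc(14) -> b = 7; heap: [0-6 ALLOC][7-20 ALLOC][21-47 FREE]
Op 3: a = realloc(a, 10) -> a = 21; heap: [0-6 FREE][7-20 ALLOC][21-30 ALLOC][31-47 FREE]
malloc(4): first-fit scan over [0-6 FREE][7-20 ALLOC][21-30 ALLOC][31-47 FREE] -> 0

Answer: 0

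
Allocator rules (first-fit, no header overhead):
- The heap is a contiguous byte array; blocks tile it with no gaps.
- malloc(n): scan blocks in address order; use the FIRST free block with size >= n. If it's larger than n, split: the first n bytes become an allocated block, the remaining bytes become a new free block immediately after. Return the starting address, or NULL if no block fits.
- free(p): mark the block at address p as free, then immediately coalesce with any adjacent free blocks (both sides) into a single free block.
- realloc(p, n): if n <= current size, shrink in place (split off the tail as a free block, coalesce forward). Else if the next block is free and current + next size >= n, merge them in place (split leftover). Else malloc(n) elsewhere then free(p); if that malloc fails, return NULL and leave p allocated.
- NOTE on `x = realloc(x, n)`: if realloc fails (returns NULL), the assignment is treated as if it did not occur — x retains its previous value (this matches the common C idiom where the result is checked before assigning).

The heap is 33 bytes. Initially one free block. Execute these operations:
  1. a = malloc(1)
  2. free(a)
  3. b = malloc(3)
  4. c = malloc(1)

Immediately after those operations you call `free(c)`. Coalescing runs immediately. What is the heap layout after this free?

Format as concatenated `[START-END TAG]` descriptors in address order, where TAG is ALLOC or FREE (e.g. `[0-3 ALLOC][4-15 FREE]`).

Op 1: a = malloc(1) -> a = 0; heap: [0-0 ALLOC][1-32 FREE]
Op 2: free(a) -> (freed a); heap: [0-32 FREE]
Op 3: b = malloc(3) -> b = 0; heap: [0-2 ALLOC][3-32 FREE]
Op 4: c = malloc(1) -> c = 3; heap: [0-2 ALLOC][3-3 ALLOC][4-32 FREE]
free(c): c = 3 -> block [3-3 ALLOC]; mark free, coalesce with adjacent free neighbors -> [0-2 ALLOC][3-32 FREE]

Answer: [0-2 ALLOC][3-32 FREE]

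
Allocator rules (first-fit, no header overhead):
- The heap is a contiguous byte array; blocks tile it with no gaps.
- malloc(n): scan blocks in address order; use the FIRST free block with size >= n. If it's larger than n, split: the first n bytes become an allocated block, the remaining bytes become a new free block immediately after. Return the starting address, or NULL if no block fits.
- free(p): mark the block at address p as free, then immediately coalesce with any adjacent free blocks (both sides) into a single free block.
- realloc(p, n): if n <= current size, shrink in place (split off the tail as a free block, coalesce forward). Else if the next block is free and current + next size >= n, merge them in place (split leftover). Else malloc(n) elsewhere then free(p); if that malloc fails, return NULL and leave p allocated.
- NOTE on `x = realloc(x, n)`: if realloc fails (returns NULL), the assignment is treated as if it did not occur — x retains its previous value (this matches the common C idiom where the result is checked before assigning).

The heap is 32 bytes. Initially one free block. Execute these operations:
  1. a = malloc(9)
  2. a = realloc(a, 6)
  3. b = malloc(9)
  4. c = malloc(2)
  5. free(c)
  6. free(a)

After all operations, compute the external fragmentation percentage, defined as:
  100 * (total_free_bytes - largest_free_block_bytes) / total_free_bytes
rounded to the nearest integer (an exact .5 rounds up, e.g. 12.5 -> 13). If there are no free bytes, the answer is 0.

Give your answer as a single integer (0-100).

Op 1: a = malloc(9) -> a = 0; heap: [0-8 ALLOC][9-31 FREE]
Op 2: a = realloc(a, 6) -> a = 0; heap: [0-5 ALLOC][6-31 FREE]
Op 3: b = malloc(9) -> b = 6; heap: [0-5 ALLOC][6-14 ALLOC][15-31 FREE]
Op 4: c = malloc(2) -> c = 15; heap: [0-5 ALLOC][6-14 ALLOC][15-16 ALLOC][17-31 FREE]
Op 5: free(c) -> (freed c); heap: [0-5 ALLOC][6-14 ALLOC][15-31 FREE]
Op 6: free(a) -> (freed a); heap: [0-5 FREE][6-14 ALLOC][15-31 FREE]
Free blocks: [6 17] total_free=23 largest=17 -> 100*(23-17)/23 = 600/23 ≈ 26.087 -> rounds to 26

Answer: 26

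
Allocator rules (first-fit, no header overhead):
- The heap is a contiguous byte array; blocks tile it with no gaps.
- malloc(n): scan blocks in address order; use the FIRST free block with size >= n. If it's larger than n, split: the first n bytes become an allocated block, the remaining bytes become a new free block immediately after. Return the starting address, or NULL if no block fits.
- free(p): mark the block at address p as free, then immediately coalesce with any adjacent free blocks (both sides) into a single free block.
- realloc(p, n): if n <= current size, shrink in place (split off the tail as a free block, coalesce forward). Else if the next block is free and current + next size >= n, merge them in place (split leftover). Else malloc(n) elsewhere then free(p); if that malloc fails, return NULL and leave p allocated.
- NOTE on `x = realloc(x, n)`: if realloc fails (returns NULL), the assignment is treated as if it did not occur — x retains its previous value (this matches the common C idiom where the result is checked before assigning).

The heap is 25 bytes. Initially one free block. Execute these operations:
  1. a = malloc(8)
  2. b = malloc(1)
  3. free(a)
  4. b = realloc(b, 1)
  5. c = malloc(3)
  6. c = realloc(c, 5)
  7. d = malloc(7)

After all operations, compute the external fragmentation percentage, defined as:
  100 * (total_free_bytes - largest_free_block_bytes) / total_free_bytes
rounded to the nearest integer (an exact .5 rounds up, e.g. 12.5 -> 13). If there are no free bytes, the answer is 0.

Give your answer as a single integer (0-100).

Op 1: a = malloc(8) -> a = 0; heap: [0-7 ALLOC][8-24 FREE]
Op 2: b = malloc(1) -> b = 8; heap: [0-7 ALLOC][8-8 ALLOC][9-24 FREE]
Op 3: free(a) -> (freed a); heap: [0-7 FREE][8-8 ALLOC][9-24 FREE]
Op 4: b = realloc(b, 1) -> b = 8; heap: [0-7 FREE][8-8 ALLOC][9-24 FREE]
Op 5: c = malloc(3) -> c = 0; heap: [0-2 ALLOC][3-7 FREE][8-8 ALLOC][9-24 FREE]
Op 6: c = realloc(c, 5) -> c = 0; heap: [0-4 ALLOC][5-7 FREE][8-8 ALLOC][9-24 FREE]
Op 7: d = malloc(7) -> d = 9; heap: [0-4 ALLOC][5-7 FREE][8-8 ALLOC][9-15 ALLOC][16-24 FREE]
Free blocks: [3 9] total_free=12 largest=9 -> 100*(12-9)/12 = 300/12 = 25

Answer: 25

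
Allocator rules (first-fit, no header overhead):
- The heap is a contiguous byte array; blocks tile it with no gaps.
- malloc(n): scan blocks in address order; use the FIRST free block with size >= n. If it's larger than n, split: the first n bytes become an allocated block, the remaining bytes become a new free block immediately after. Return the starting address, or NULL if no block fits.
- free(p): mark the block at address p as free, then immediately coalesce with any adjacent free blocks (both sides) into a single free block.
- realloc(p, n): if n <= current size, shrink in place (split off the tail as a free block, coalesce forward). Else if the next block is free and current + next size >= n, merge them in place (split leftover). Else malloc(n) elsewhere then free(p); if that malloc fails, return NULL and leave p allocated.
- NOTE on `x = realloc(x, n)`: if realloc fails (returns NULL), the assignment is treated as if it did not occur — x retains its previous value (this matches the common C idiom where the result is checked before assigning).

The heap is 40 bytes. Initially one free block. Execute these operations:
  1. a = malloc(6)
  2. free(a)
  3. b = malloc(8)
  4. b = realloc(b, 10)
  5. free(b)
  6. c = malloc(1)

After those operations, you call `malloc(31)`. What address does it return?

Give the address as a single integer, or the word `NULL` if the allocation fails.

Op 1: a = malloc(6) -> a = 0; heap: [0-5 ALLOC][6-39 FREE]
Op 2: free(a) -> (freed a); heap: [0-39 FREE]
Op 3: b = malloc(8) -> b = 0; heap: [0-7 ALLOC][8-39 FREE]
Op 4: b = realloc(b, 10) -> b = 0; heap: [0-9 ALLOC][10-39 FREE]
Op 5: free(b) -> (freed b); heap: [0-39 FREE]
Op 6: c = malloc(1) -> c = 0; heap: [0-0 ALLOC][1-39 FREE]
malloc(31): first-fit scan over [0-0 ALLOC][1-39 FREE] -> 1

Answer: 1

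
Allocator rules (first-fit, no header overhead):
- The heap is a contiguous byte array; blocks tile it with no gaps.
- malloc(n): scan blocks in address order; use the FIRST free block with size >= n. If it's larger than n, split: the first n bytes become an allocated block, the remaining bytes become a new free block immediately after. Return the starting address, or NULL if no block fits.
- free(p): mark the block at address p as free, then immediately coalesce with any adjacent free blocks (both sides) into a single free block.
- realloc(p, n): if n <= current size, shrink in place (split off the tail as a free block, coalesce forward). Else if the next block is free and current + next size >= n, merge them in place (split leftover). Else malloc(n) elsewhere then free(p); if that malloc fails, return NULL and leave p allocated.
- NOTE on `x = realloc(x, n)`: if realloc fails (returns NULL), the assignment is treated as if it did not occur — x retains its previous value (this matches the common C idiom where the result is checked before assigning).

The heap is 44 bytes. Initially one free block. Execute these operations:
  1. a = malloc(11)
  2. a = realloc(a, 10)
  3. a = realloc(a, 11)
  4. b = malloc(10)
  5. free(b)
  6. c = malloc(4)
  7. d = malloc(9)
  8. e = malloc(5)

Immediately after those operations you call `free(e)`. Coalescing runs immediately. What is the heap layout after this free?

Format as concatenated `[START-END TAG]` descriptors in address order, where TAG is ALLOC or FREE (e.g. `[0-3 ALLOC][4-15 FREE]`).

Answer: [0-10 ALLOC][11-14 ALLOC][15-23 ALLOC][24-43 FREE]

Derivation:
Op 1: a = malloc(11) -> a = 0; heap: [0-10 ALLOC][11-43 FREE]
Op 2: a = realloc(a, 10) -> a = 0; heap: [0-9 ALLOC][10-43 FREE]
Op 3: a = realloc(a, 11) -> a = 0; heap: [0-10 ALLOC][11-43 FREE]
Op 4: b = malloc(10) -> b = 11; heap: [0-10 ALLOC][11-20 ALLOC][21-43 FREE]
Op 5: free(b) -> (freed b); heap: [0-10 ALLOC][11-43 FREE]
Op 6: c = malloc(4) -> c = 11; heap: [0-10 ALLOC][11-14 ALLOC][15-43 FREE]
Op 7: d = malloc(9) -> d = 15; heap: [0-10 ALLOC][11-14 ALLOC][15-23 ALLOC][24-43 FREE]
Op 8: e = malloc(5) -> e = 24; heap: [0-10 ALLOC][11-14 ALLOC][15-23 ALLOC][24-28 ALLOC][29-43 FREE]
free(e): e = 24 -> block [24-28 ALLOC]; mark free, coalesce with adjacent free neighbors -> [0-10 ALLOC][11-14 ALLOC][15-23 ALLOC][24-43 FREE]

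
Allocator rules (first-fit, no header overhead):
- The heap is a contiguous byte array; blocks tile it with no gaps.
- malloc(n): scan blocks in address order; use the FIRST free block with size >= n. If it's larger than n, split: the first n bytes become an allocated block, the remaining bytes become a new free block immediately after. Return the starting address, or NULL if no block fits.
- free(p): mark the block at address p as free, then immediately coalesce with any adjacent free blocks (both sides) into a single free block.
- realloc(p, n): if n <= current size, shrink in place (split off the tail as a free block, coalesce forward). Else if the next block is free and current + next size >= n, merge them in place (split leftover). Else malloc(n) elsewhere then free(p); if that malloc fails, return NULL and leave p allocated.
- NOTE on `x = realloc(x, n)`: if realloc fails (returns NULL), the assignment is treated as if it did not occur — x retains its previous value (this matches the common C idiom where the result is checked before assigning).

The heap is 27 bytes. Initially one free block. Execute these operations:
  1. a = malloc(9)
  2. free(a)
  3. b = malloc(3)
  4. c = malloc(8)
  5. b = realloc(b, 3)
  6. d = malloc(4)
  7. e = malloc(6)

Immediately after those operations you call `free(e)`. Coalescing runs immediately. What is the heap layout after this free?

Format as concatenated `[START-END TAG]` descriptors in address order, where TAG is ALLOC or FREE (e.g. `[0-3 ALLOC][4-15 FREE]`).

Answer: [0-2 ALLOC][3-10 ALLOC][11-14 ALLOC][15-26 FREE]

Derivation:
Op 1: a = malloc(9) -> a = 0; heap: [0-8 ALLOC][9-26 FREE]
Op 2: free(a) -> (freed a); heap: [0-26 FREE]
Op 3: b = malloc(3) -> b = 0; heap: [0-2 ALLOC][3-26 FREE]
Op 4: c = malloc(8) -> c = 3; heap: [0-2 ALLOC][3-10 ALLOC][11-26 FREE]
Op 5: b = realloc(b, 3) -> b = 0; heap: [0-2 ALLOC][3-10 ALLOC][11-26 FREE]
Op 6: d = malloc(4) -> d = 11; heap: [0-2 ALLOC][3-10 ALLOC][11-14 ALLOC][15-26 FREE]
Op 7: e = malloc(6) -> e = 15; heap: [0-2 ALLOC][3-10 ALLOC][11-14 ALLOC][15-20 ALLOC][21-26 FREE]
free(e): e = 15 -> block [15-20 ALLOC]; mark free, coalesce with adjacent free neighbors -> [0-2 ALLOC][3-10 ALLOC][11-14 ALLOC][15-26 FREE]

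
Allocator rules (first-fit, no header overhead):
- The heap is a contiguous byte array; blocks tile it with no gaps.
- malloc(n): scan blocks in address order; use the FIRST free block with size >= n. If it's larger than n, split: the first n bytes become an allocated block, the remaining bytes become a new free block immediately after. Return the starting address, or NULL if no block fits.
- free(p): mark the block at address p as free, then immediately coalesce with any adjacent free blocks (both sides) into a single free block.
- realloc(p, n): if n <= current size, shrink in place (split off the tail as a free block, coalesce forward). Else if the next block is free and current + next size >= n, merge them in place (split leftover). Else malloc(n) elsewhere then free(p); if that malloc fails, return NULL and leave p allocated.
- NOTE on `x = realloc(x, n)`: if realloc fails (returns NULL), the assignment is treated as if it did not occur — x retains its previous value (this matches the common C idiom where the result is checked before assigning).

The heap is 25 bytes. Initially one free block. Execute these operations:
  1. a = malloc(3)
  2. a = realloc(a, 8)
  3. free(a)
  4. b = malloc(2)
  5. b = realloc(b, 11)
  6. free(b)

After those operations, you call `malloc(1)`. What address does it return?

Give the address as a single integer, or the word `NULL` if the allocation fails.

Answer: 0

Derivation:
Op 1: a = malloc(3) -> a = 0; heap: [0-2 ALLOC][3-24 FREE]
Op 2: a = realloc(a, 8) -> a = 0; heap: [0-7 ALLOC][8-24 FREE]
Op 3: free(a) -> (freed a); heap: [0-24 FREE]
Op 4: b = malloc(2) -> b = 0; heap: [0-1 ALLOC][2-24 FREE]
Op 5: b = realloc(b, 11) -> b = 0; heap: [0-10 ALLOC][11-24 FREE]
Op 6: free(b) -> (freed b); heap: [0-24 FREE]
malloc(1): first-fit scan over [0-24 FREE] -> 0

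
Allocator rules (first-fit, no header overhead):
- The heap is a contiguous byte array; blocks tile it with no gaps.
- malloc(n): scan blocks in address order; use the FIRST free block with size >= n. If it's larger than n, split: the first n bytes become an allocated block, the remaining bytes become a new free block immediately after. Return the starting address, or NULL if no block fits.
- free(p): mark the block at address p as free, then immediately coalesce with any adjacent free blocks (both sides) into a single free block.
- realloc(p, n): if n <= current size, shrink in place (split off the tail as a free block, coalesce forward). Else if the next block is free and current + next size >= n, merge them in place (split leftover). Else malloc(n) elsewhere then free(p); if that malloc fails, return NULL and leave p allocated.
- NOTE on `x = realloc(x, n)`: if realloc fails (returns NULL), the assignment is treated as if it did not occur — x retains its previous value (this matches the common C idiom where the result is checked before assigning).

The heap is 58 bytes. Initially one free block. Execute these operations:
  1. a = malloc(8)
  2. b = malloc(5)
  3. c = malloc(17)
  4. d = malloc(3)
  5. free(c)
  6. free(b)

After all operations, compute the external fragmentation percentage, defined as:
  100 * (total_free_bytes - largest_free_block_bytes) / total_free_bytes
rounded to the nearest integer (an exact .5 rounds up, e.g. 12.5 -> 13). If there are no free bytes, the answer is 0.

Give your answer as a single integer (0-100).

Answer: 47

Derivation:
Op 1: a = malloc(8) -> a = 0; heap: [0-7 ALLOC][8-57 FREE]
Op 2: b = malloc(5) -> b = 8; heap: [0-7 ALLOC][8-12 ALLOC][13-57 FREE]
Op 3: c = malloc(17) -> c = 13; heap: [0-7 ALLOC][8-12 ALLOC][13-29 ALLOC][30-57 FREE]
Op 4: d = malloc(3) -> d = 30; heap: [0-7 ALLOC][8-12 ALLOC][13-29 ALLOC][30-32 ALLOC][33-57 FREE]
Op 5: free(c) -> (freed c); heap: [0-7 ALLOC][8-12 ALLOC][13-29 FREE][30-32 ALLOC][33-57 FREE]
Op 6: free(b) -> (freed b); heap: [0-7 ALLOC][8-29 FREE][30-32 ALLOC][33-57 FREE]
Free blocks: [22 25] total_free=47 largest=25 -> 100*(47-25)/47 = 2200/47 ≈ 46.809 -> rounds to 47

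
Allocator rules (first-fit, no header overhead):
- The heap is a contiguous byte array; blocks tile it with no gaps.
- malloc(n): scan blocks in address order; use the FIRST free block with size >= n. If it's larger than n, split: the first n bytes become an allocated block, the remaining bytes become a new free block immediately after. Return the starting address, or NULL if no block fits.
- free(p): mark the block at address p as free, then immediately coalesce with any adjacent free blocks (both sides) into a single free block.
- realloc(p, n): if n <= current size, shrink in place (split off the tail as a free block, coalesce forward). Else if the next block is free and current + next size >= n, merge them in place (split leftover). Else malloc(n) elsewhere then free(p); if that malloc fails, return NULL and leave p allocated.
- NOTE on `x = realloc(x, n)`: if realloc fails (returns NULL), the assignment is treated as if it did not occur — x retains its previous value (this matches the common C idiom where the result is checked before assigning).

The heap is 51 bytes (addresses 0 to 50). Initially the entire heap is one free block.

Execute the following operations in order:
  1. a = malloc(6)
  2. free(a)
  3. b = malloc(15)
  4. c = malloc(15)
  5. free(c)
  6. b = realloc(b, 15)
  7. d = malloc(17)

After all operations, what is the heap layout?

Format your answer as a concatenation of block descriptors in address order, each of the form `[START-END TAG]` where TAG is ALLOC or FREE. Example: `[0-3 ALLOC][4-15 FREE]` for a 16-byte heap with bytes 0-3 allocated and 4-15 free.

Op 1: a = malloc(6) -> a = 0; heap: [0-5 ALLOC][6-50 FREE]
Op 2: free(a) -> (freed a); heap: [0-50 FREE]
Op 3: b = malloc(15) -> b = 0; heap: [0-14 ALLOC][15-50 FREE]
Op 4: c = malloc(15) -> c = 15; heap: [0-14 ALLOC][15-29 ALLOC][30-50 FREE]
Op 5: free(c) -> (freed c); heap: [0-14 ALLOC][15-50 FREE]
Op 6: b = realloc(b, 15) -> b = 0; heap: [0-14 ALLOC][15-50 FREE]
Op 7: d = malloc(17) -> d = 15; heap: [0-14 ALLOC][15-31 ALLOC][32-50 FREE]

Answer: [0-14 ALLOC][15-31 ALLOC][32-50 FREE]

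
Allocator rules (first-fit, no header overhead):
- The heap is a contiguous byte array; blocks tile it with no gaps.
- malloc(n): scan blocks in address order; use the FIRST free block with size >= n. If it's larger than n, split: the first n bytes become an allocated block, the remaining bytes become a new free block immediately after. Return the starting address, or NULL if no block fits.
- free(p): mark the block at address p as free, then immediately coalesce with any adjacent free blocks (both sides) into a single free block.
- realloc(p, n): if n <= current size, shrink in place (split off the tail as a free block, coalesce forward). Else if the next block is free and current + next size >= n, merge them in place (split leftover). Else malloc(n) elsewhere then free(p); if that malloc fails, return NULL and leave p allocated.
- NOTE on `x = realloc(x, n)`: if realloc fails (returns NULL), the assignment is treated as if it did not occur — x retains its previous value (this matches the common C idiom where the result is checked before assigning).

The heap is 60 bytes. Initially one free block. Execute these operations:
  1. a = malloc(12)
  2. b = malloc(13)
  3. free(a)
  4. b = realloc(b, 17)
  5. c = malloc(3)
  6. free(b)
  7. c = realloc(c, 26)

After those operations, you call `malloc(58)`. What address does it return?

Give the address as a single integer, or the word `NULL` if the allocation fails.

Answer: NULL

Derivation:
Op 1: a = malloc(12) -> a = 0; heap: [0-11 ALLOC][12-59 FREE]
Op 2: b = malloc(13) -> b = 12; heap: [0-11 ALLOC][12-24 ALLOC][25-59 FREE]
Op 3: free(a) -> (freed a); heap: [0-11 FREE][12-24 ALLOC][25-59 FREE]
Op 4: b = realloc(b, 17) -> b = 12; heap: [0-11 FREE][12-28 ALLOC][29-59 FREE]
Op 5: c = malloc(3) -> c = 0; heap: [0-2 ALLOC][3-11 FREE][12-28 ALLOC][29-59 FREE]
Op 6: free(b) -> (freed b); heap: [0-2 ALLOC][3-59 FREE]
Op 7: c = realloc(c, 26) -> c = 0; heap: [0-25 ALLOC][26-59 FREE]
malloc(58): first-fit scan over [0-25 ALLOC][26-59 FREE] -> NULL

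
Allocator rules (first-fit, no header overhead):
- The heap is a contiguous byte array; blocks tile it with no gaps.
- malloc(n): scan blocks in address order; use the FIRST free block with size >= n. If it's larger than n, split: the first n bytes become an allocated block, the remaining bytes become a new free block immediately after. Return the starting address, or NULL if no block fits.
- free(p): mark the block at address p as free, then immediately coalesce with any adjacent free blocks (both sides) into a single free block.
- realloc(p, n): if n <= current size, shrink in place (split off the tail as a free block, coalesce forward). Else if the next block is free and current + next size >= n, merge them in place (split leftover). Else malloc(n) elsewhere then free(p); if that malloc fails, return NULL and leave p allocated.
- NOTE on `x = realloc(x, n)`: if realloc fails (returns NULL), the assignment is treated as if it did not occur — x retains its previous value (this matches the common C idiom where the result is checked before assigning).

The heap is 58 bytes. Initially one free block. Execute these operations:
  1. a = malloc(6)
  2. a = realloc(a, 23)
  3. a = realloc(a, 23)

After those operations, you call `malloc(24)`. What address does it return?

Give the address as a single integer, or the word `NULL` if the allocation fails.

Answer: 23

Derivation:
Op 1: a = malloc(6) -> a = 0; heap: [0-5 ALLOC][6-57 FREE]
Op 2: a = realloc(a, 23) -> a = 0; heap: [0-22 ALLOC][23-57 FREE]
Op 3: a = realloc(a, 23) -> a = 0; heap: [0-22 ALLOC][23-57 FREE]
malloc(24): first-fit scan over [0-22 ALLOC][23-57 FREE] -> 23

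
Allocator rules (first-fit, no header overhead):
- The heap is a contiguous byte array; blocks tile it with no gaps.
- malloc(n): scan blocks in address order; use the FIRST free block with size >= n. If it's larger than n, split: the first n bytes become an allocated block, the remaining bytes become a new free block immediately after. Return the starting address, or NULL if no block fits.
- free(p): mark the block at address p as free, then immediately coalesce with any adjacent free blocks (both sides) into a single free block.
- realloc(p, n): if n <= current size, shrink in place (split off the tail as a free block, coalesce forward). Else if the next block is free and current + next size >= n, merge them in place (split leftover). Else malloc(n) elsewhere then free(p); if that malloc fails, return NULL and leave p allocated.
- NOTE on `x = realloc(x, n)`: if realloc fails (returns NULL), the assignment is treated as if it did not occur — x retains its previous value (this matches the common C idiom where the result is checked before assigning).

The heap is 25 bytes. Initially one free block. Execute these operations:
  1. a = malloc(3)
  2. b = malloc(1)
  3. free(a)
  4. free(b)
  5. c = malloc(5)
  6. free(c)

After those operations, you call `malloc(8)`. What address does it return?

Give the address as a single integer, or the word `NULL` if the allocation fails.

Answer: 0

Derivation:
Op 1: a = malloc(3) -> a = 0; heap: [0-2 ALLOC][3-24 FREE]
Op 2: b = malloc(1) -> b = 3; heap: [0-2 ALLOC][3-3 ALLOC][4-24 FREE]
Op 3: free(a) -> (freed a); heap: [0-2 FREE][3-3 ALLOC][4-24 FREE]
Op 4: free(b) -> (freed b); heap: [0-24 FREE]
Op 5: c = malloc(5) -> c = 0; heap: [0-4 ALLOC][5-24 FREE]
Op 6: free(c) -> (freed c); heap: [0-24 FREE]
malloc(8): first-fit scan over [0-24 FREE] -> 0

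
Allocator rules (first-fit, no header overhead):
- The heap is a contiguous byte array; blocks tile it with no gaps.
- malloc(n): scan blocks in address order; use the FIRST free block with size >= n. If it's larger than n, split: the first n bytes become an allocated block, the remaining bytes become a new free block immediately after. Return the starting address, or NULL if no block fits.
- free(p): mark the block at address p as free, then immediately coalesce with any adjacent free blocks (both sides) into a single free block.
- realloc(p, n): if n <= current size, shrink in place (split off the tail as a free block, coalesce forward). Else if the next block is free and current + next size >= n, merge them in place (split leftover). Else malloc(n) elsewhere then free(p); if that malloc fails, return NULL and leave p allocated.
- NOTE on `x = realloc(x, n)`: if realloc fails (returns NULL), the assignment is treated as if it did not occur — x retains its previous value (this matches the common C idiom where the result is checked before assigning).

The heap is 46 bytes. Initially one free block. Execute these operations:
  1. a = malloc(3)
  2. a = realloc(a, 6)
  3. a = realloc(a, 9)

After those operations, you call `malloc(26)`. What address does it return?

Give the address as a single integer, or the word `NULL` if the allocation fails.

Op 1: a = malloc(3) -> a = 0; heap: [0-2 ALLOC][3-45 FREE]
Op 2: a = realloc(a, 6) -> a = 0; heap: [0-5 ALLOC][6-45 FREE]
Op 3: a = realloc(a, 9) -> a = 0; heap: [0-8 ALLOC][9-45 FREE]
malloc(26): first-fit scan over [0-8 ALLOC][9-45 FREE] -> 9

Answer: 9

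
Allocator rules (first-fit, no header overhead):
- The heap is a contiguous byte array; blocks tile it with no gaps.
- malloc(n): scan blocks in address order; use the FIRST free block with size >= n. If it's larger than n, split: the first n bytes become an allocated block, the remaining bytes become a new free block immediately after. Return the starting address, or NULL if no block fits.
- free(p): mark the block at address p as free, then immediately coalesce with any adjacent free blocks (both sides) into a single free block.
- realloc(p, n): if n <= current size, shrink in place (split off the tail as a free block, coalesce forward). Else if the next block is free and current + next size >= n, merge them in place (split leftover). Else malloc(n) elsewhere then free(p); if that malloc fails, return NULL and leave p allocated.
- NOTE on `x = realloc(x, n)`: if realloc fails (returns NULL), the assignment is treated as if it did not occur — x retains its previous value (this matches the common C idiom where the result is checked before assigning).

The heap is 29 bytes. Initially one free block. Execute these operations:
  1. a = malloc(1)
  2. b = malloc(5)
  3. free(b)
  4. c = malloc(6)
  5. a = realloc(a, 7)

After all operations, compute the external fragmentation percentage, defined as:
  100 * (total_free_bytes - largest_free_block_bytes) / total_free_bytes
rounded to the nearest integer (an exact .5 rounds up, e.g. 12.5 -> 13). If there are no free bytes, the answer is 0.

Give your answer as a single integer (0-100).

Answer: 6

Derivation:
Op 1: a = malloc(1) -> a = 0; heap: [0-0 ALLOC][1-28 FREE]
Op 2: b = malloc(5) -> b = 1; heap: [0-0 ALLOC][1-5 ALLOC][6-28 FREE]
Op 3: free(b) -> (freed b); heap: [0-0 ALLOC][1-28 FREE]
Op 4: c = malloc(6) -> c = 1; heap: [0-0 ALLOC][1-6 ALLOC][7-28 FREE]
Op 5: a = realloc(a, 7) -> a = 7; heap: [0-0 FREE][1-6 ALLOC][7-13 ALLOC][14-28 FREE]
Free blocks: [1 15] total_free=16 largest=15 -> 100*(16-15)/16 = 100/16 = 6.25 -> rounds to 6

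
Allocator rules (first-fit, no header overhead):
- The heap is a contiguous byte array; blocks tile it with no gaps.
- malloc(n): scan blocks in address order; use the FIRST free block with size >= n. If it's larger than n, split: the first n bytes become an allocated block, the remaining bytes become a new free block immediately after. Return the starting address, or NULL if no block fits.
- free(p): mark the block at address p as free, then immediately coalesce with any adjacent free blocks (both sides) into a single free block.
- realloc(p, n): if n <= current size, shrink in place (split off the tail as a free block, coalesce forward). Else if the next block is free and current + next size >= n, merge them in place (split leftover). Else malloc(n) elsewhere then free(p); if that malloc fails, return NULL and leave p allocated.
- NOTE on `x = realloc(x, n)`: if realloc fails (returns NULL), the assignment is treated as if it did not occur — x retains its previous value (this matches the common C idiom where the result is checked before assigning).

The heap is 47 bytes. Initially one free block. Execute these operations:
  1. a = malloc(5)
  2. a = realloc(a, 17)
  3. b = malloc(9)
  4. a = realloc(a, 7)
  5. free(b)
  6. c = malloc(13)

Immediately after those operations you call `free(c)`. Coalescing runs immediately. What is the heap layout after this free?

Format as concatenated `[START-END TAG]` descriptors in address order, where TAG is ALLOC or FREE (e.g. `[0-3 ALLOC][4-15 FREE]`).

Op 1: a = malloc(5) -> a = 0; heap: [0-4 ALLOC][5-46 FREE]
Op 2: a = realloc(a, 17) -> a = 0; heap: [0-16 ALLOC][17-46 FREE]
Op 3: b = malloc(9) -> b = 17; heap: [0-16 ALLOC][17-25 ALLOC][26-46 FREE]
Op 4: a = realloc(a, 7) -> a = 0; heap: [0-6 ALLOC][7-16 FREE][17-25 ALLOC][26-46 FREE]
Op 5: free(b) -> (freed b); heap: [0-6 ALLOC][7-46 FREE]
Op 6: c = malloc(13) -> c = 7; heap: [0-6 ALLOC][7-19 ALLOC][20-46 FREE]
free(c): c = 7 -> block [7-19 ALLOC]; mark free, coalesce with adjacent free neighbors -> [0-6 ALLOC][7-46 FREE]

Answer: [0-6 ALLOC][7-46 FREE]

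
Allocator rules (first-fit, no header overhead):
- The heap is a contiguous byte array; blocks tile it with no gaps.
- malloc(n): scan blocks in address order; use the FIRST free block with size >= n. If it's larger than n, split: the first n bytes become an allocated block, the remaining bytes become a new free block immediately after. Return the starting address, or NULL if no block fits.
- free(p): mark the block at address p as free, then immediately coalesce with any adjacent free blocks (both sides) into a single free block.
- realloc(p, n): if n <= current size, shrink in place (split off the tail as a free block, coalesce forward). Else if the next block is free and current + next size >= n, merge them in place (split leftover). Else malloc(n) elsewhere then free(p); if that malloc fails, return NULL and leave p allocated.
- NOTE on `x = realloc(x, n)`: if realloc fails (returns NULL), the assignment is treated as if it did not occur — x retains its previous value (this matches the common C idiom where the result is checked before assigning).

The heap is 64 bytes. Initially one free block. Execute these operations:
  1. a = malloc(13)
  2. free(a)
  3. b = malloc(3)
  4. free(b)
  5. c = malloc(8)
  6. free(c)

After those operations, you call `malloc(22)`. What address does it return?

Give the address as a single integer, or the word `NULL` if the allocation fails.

Answer: 0

Derivation:
Op 1: a = malloc(13) -> a = 0; heap: [0-12 ALLOC][13-63 FREE]
Op 2: free(a) -> (freed a); heap: [0-63 FREE]
Op 3: b = malloc(3) -> b = 0; heap: [0-2 ALLOC][3-63 FREE]
Op 4: free(b) -> (freed b); heap: [0-63 FREE]
Op 5: c = malloc(8) -> c = 0; heap: [0-7 ALLOC][8-63 FREE]
Op 6: free(c) -> (freed c); heap: [0-63 FREE]
malloc(22): first-fit scan over [0-63 FREE] -> 0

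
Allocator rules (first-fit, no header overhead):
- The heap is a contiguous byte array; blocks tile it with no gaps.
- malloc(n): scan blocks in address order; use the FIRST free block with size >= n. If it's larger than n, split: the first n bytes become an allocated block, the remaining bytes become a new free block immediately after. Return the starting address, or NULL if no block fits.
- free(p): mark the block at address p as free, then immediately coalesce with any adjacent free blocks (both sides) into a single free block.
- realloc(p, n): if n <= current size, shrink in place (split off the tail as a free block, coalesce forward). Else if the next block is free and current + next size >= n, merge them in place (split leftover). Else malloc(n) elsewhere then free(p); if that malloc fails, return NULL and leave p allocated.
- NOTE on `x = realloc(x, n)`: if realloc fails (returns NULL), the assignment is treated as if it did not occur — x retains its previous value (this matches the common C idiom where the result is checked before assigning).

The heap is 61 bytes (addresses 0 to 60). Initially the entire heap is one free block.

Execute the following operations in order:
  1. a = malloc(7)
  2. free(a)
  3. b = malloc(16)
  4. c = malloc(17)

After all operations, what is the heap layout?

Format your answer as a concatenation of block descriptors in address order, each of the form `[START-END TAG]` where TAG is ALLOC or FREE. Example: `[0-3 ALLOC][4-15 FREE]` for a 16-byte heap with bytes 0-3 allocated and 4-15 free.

Answer: [0-15 ALLOC][16-32 ALLOC][33-60 FREE]

Derivation:
Op 1: a = malloc(7) -> a = 0; heap: [0-6 ALLOC][7-60 FREE]
Op 2: free(a) -> (freed a); heap: [0-60 FREE]
Op 3: b = malloc(16) -> b = 0; heap: [0-15 ALLOC][16-60 FREE]
Op 4: c = malloc(17) -> c = 16; heap: [0-15 ALLOC][16-32 ALLOC][33-60 FREE]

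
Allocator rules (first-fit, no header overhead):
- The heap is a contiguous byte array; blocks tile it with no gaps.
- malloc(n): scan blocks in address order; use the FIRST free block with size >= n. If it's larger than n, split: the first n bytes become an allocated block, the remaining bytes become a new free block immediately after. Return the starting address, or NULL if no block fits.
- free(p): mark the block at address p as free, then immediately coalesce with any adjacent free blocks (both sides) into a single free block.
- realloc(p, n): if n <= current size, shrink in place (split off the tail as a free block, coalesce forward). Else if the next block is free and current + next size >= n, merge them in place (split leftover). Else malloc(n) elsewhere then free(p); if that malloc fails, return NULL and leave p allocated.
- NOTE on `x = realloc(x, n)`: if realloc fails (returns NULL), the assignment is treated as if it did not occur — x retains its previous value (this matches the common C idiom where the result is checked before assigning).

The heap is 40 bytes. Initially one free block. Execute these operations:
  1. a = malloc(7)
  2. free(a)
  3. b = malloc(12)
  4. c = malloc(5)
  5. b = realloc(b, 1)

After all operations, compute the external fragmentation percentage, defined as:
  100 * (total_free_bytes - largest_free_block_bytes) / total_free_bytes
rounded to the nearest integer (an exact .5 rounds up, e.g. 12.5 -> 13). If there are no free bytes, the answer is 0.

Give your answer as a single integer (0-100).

Answer: 32

Derivation:
Op 1: a = malloc(7) -> a = 0; heap: [0-6 ALLOC][7-39 FREE]
Op 2: free(a) -> (freed a); heap: [0-39 FREE]
Op 3: b = malloc(12) -> b = 0; heap: [0-11 ALLOC][12-39 FREE]
Op 4: c = malloc(5) -> c = 12; heap: [0-11 ALLOC][12-16 ALLOC][17-39 FREE]
Op 5: b = realloc(b, 1) -> b = 0; heap: [0-0 ALLOC][1-11 FREE][12-16 ALLOC][17-39 FREE]
Free blocks: [11 23] total_free=34 largest=23 -> 100*(34-23)/34 = 1100/34 ≈ 32.353 -> rounds to 32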